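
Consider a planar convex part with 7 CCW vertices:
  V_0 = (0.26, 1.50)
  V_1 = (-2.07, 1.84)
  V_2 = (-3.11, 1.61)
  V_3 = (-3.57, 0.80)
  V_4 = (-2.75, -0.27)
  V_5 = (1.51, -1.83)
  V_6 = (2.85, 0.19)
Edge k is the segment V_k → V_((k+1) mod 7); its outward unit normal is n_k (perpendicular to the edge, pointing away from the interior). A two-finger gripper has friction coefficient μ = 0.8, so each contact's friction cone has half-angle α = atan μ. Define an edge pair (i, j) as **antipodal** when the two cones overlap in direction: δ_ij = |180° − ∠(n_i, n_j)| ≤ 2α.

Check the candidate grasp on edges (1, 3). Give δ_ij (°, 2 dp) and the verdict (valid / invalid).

α = atan 0.8 = 38.66°;  2α = 77.32°
edge 1: e_1 = (-1.04, -0.23);  n_1 = (-0.2159, +0.9764)
edge 3: e_3 = (+0.82, -1.07);  n_3 = (-0.7937, -0.6083)
∠(n_1, n_3) = 114.99°
δ = |180° − 114.99°| = 65.01°
65.01° ≤ 2α = 77.32°  →  valid

δ = 65.01°, valid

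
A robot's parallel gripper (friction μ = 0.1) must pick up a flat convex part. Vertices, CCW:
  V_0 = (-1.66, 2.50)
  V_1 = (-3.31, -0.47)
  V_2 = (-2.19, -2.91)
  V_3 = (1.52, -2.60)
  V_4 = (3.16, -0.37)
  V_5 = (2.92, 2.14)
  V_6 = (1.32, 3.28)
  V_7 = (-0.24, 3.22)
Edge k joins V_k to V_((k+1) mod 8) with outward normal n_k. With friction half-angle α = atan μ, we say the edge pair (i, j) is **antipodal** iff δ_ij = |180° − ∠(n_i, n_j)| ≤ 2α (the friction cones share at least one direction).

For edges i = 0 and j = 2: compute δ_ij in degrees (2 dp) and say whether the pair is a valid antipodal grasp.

δ = 56.17°, invalid

α = atan 0.1 = 5.71°;  2α = 11.42°
edge 0: e_0 = (-1.65, -2.97);  n_0 = (-0.8742, +0.4856)
edge 2: e_2 = (+3.71, +0.31);  n_2 = (+0.0833, -0.9965)
∠(n_0, n_2) = 123.83°
δ = |180° − 123.83°| = 56.17°
56.17° > 2α = 11.42°  →  invalid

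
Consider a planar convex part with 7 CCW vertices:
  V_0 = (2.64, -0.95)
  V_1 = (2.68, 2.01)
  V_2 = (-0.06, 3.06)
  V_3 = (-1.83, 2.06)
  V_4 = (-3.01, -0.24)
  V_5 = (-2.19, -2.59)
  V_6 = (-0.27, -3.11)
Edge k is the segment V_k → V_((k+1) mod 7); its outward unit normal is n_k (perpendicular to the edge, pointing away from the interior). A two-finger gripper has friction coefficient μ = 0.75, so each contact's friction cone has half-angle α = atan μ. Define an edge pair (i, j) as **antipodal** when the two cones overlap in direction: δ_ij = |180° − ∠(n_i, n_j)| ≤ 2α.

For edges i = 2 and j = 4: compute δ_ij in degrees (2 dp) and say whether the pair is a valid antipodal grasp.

δ = 100.23°, invalid

α = atan 0.75 = 36.87°;  2α = 73.74°
edge 2: e_2 = (-1.77, -1.00);  n_2 = (-0.4919, +0.8707)
edge 4: e_4 = (+0.82, -2.35);  n_4 = (-0.9442, -0.3295)
∠(n_2, n_4) = 79.77°
δ = |180° − 79.77°| = 100.23°
100.23° > 2α = 73.74°  →  invalid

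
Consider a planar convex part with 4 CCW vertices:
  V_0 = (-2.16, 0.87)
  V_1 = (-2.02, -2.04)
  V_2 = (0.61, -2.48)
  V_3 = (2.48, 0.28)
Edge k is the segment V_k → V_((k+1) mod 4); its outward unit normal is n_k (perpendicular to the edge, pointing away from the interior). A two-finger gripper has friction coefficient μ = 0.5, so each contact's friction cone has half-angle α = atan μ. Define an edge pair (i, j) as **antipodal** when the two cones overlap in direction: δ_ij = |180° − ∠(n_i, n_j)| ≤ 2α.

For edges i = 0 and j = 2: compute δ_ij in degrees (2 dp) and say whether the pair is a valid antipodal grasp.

δ = 36.87°, valid

α = atan 0.5 = 26.57°;  2α = 53.13°
edge 0: e_0 = (+0.14, -2.91);  n_0 = (-0.9988, -0.0481)
edge 2: e_2 = (+1.87, +2.76);  n_2 = (+0.8279, -0.5609)
∠(n_0, n_2) = 143.13°
δ = |180° − 143.13°| = 36.87°
36.87° ≤ 2α = 53.13°  →  valid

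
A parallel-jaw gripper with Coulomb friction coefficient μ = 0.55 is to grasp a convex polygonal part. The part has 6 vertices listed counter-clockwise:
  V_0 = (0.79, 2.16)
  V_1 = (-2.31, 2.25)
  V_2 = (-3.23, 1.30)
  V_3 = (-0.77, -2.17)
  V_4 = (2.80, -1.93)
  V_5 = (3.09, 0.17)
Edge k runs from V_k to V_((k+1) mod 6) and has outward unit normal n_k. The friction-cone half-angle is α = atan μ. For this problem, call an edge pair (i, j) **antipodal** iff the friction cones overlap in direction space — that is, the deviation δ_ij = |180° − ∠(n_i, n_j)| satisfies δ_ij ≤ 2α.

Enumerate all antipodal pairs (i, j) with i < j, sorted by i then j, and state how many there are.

count = 7; pairs: (0,2), (0,3), (1,3), (1,4), (2,4), (2,5), (3,5)

α = atan 0.55 = 28.81°;  2α = 57.62°
n_0 = (+0.0290, +0.9996)
n_1 = (-0.7184, +0.6957)
n_2 = (-0.8158, -0.5783)
n_3 = (+0.0671, -0.9977)
n_4 = (+0.9906, -0.1368)
n_5 = (+0.6543, +0.7562)
  (0,1): δ = 132.42°  ·
  (0,2): δ = 53.00°  ✓
  (0,3): δ = 5.51°  ✓
  (0,4): δ = 83.80°  ·
  (0,5): δ = 140.80°  ·
  (1,2): δ = 100.58°  ·
  (1,3): δ = 42.07°  ✓
  (1,4): δ = 36.22°  ✓
  (1,5): δ = 93.21°  ·
  (2,3): δ = 121.49°  ·
  (2,4): δ = 43.20°  ✓
  (2,5): δ = 13.80°  ✓
  (3,4): δ = 101.71°  ·
  (3,5): δ = 44.71°  ✓
  (4,5): δ = 123.00°  ·
antipodal pairs: 7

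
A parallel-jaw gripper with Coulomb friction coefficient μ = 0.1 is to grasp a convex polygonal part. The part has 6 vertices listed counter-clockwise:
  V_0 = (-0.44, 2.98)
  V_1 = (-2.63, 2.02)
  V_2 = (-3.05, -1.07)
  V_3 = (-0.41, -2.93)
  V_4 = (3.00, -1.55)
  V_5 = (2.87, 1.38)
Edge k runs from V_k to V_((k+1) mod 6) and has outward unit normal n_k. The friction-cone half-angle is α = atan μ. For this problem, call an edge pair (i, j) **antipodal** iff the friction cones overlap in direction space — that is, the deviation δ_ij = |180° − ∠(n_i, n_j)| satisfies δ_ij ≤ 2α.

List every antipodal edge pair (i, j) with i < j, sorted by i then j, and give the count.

α = atan 0.1 = 5.71°;  2α = 11.42°
n_0 = (-0.4015, +0.9159)
n_1 = (-0.9909, +0.1347)
n_2 = (-0.5760, -0.8175)
n_3 = (+0.3751, -0.9270)
n_4 = (+0.9990, +0.0443)
n_5 = (+0.4352, +0.9003)
  (0,1): δ = 121.41°  ·
  (0,2): δ = 58.84°  ·
  (0,3): δ = 1.64°  ✓
  (0,4): δ = 68.87°  ·
  (0,5): δ = 130.53°  ·
  (1,2): δ = 117.43°  ·
  (1,3): δ = 60.23°  ·
  (1,4): δ = 10.28°  ✓
  (1,5): δ = 71.94°  ·
  (2,3): δ = 122.80°  ·
  (2,4): δ = 52.29°  ·
  (2,5): δ = 9.37°  ✓
  (3,4): δ = 109.49°  ·
  (3,5): δ = 47.83°  ·
  (4,5): δ = 118.34°  ·
antipodal pairs: 3

count = 3; pairs: (0,3), (1,4), (2,5)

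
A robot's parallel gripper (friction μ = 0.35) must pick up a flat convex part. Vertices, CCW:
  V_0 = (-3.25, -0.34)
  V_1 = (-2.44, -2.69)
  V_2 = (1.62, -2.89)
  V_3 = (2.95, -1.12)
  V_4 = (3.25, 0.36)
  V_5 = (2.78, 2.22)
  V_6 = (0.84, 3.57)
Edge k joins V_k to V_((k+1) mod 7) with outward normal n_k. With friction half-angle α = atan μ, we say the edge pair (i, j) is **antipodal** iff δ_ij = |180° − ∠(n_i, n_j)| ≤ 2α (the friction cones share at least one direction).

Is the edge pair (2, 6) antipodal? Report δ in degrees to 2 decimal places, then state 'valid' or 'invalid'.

δ = 9.37°, valid

α = atan 0.35 = 19.29°;  2α = 38.58°
edge 2: e_2 = (+1.33, +1.77);  n_2 = (+0.7995, -0.6007)
edge 6: e_6 = (-4.09, -3.91);  n_6 = (-0.6910, +0.7228)
∠(n_2, n_6) = 170.63°
δ = |180° − 170.63°| = 9.37°
9.37° ≤ 2α = 38.58°  →  valid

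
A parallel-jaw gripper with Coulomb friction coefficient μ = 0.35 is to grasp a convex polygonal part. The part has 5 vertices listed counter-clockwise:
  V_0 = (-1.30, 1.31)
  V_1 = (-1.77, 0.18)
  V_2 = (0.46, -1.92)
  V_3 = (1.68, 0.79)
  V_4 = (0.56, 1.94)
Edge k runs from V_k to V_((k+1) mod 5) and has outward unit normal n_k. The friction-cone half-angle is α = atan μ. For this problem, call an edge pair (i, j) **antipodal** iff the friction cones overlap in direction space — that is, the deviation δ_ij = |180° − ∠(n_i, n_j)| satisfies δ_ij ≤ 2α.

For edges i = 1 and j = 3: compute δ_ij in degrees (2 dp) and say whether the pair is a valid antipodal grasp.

δ = 2.48°, valid

α = atan 0.35 = 19.29°;  2α = 38.58°
edge 1: e_1 = (+2.23, -2.10);  n_1 = (-0.6856, -0.7280)
edge 3: e_3 = (-1.12, +1.15);  n_3 = (+0.7164, +0.6977)
∠(n_1, n_3) = 177.52°
δ = |180° − 177.52°| = 2.48°
2.48° ≤ 2α = 38.58°  →  valid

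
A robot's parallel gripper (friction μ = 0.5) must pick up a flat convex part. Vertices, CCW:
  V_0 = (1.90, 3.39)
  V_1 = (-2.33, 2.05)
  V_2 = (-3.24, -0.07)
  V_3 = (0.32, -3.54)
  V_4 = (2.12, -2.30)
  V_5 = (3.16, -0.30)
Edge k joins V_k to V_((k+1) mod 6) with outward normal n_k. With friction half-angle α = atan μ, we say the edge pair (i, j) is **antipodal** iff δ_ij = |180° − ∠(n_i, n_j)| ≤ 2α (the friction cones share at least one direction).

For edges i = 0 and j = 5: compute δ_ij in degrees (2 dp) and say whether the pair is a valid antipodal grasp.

δ = 91.28°, invalid

α = atan 0.5 = 26.57°;  2α = 53.13°
edge 0: e_0 = (-4.23, -1.34);  n_0 = (-0.3020, +0.9533)
edge 5: e_5 = (-1.26, +3.69);  n_5 = (+0.9463, +0.3231)
∠(n_0, n_5) = 88.72°
δ = |180° − 88.72°| = 91.28°
91.28° > 2α = 53.13°  →  invalid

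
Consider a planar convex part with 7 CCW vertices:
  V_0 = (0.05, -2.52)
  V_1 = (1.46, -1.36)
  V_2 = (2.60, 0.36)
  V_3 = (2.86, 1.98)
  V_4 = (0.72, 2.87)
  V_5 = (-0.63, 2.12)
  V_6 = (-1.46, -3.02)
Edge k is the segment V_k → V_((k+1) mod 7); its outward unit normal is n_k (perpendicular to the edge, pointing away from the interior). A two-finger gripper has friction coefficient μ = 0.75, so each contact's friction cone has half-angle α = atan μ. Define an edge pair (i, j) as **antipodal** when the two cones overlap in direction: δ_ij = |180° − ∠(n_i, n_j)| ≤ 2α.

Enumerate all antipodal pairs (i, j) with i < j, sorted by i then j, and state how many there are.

α = atan 0.75 = 36.87°;  2α = 73.74°
n_0 = (+0.6353, -0.7722)
n_1 = (+0.8335, -0.5525)
n_2 = (+0.9874, -0.1585)
n_3 = (+0.3840, +0.9233)
n_4 = (-0.4856, +0.8742)
n_5 = (-0.9872, +0.1594)
n_6 = (+0.3143, -0.9493)
  (0,1): δ = 162.98°  ·
  (0,2): δ = 138.56°  ·
  (0,3): δ = 62.03°  ✓
  (0,4): δ = 10.39°  ✓
  (0,5): δ = 41.38°  ✓
  (0,6): δ = 158.88°  ·
  (1,2): δ = 155.58°  ·
  (1,3): δ = 79.05°  ·
  (1,4): δ = 27.41°  ✓
  (1,5): δ = 24.36°  ✓
  (1,6): δ = 141.86°  ·
  (2,3): δ = 103.46°  ·
  (2,4): δ = 51.83°  ✓
  (2,5): δ = 0.05°  ✓
  (2,6): δ = 117.44°  ·
  (3,4): δ = 128.36°  ·
  (3,5): δ = 76.59°  ·
  (3,6): δ = 40.90°  ✓
  (4,5): δ = 128.23°  ·
  (4,6): δ = 10.73°  ✓
  (5,6): δ = 62.51°  ✓
antipodal pairs: 10

count = 10; pairs: (0,3), (0,4), (0,5), (1,4), (1,5), (2,4), (2,5), (3,6), (4,6), (5,6)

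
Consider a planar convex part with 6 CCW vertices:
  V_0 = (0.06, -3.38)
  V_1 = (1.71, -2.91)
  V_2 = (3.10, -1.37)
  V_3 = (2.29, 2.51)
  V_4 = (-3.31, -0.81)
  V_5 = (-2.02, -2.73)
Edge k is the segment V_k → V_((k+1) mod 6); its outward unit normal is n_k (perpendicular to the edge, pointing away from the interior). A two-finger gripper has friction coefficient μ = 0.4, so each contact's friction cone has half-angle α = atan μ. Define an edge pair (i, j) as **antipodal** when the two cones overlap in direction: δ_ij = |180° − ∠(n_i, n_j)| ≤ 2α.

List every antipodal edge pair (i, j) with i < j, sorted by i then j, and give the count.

count = 3; pairs: (0,3), (1,3), (2,4)

α = atan 0.4 = 21.80°;  2α = 43.60°
n_0 = (+0.2740, -0.9617)
n_1 = (+0.7423, -0.6700)
n_2 = (+0.9789, +0.2044)
n_3 = (-0.5100, +0.8602)
n_4 = (-0.8300, -0.5577)
n_5 = (-0.2983, -0.9545)
  (0,1): δ = 147.97°  ·
  (0,2): δ = 94.11°  ·
  (0,3): δ = 14.76°  ✓
  (0,4): δ = 108.00°  ·
  (0,5): δ = 146.75°  ·
  (1,2): δ = 126.14°  ·
  (1,3): δ = 17.27°  ✓
  (1,4): δ = 75.97°  ·
  (1,5): δ = 114.72°  ·
  (2,3): δ = 71.13°  ·
  (2,4): δ = 22.10°  ✓
  (2,5): δ = 60.85°  ·
  (3,4): δ = 86.77°  ·
  (3,5): δ = 48.02°  ·
  (4,5): δ = 141.25°  ·
antipodal pairs: 3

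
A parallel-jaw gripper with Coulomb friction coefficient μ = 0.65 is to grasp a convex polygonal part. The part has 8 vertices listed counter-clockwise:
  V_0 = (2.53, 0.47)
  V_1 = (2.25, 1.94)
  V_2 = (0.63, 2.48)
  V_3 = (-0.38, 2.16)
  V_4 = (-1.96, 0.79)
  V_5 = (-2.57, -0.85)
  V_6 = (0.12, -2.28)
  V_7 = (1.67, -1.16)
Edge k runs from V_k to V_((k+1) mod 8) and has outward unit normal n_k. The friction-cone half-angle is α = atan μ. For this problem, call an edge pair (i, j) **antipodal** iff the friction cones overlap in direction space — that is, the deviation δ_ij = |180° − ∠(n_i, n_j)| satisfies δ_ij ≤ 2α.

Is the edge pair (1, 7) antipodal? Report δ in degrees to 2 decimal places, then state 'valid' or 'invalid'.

α = atan 0.65 = 33.02°;  2α = 66.05°
edge 1: e_1 = (-1.62, +0.54);  n_1 = (+0.3162, +0.9487)
edge 7: e_7 = (+0.86, +1.63);  n_7 = (+0.8844, -0.4666)
∠(n_1, n_7) = 99.38°
δ = |180° − 99.38°| = 80.62°
80.62° > 2α = 66.05°  →  invalid

δ = 80.62°, invalid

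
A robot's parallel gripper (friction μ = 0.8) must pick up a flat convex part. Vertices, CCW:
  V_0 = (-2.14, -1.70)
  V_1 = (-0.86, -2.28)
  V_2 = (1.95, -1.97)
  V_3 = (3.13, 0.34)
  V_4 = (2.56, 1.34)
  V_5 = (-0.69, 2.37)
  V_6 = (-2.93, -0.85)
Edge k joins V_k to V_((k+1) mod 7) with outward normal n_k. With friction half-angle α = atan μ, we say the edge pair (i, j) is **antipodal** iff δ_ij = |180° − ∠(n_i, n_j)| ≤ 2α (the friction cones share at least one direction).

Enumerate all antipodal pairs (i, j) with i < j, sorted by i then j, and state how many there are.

count = 10; pairs: (0,3), (0,4), (1,3), (1,4), (1,5), (2,5), (2,6), (3,5), (3,6), (4,6)

α = atan 0.8 = 38.66°;  2α = 77.32°
n_0 = (-0.4127, -0.9109)
n_1 = (+0.1097, -0.9940)
n_2 = (+0.8905, -0.4549)
n_3 = (+0.8688, +0.4952)
n_4 = (+0.3021, +0.9533)
n_5 = (-0.8209, +0.5711)
n_6 = (-0.7325, -0.6808)
  (0,1): δ = 149.33°  ·
  (0,2): δ = 92.68°  ·
  (0,3): δ = 35.94°  ✓
  (0,4): δ = 6.79°  ✓
  (0,5): δ = 79.55°  ·
  (0,6): δ = 157.28°  ·
  (1,2): δ = 123.35°  ·
  (1,3): δ = 66.61°  ✓
  (1,4): δ = 23.88°  ✓
  (1,5): δ = 48.88°  ✓
  (1,6): δ = 126.61°  ·
  (2,3): δ = 123.26°  ·
  (2,4): δ = 80.53°  ·
  (2,5): δ = 7.77°  ✓
  (2,6): δ = 69.96°  ✓
  (3,4): δ = 137.27°  ·
  (3,5): δ = 64.51°  ✓
  (3,6): δ = 13.22°  ✓
  (4,5): δ = 107.24°  ·
  (4,6): δ = 29.51°  ✓
  (5,6): δ = 102.27°  ·
antipodal pairs: 10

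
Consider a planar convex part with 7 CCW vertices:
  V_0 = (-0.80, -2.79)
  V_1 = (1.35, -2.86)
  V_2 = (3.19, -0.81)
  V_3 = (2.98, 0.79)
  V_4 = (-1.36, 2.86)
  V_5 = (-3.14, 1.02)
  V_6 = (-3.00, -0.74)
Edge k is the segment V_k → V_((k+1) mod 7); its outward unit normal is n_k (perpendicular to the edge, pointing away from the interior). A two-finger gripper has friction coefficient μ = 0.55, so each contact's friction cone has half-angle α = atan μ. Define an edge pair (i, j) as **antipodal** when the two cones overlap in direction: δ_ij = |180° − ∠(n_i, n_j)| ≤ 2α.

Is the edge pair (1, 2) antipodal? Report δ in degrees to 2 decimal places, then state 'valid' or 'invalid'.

δ = 130.61°, invalid

α = atan 0.55 = 28.81°;  2α = 57.62°
edge 1: e_1 = (+1.84, +2.05);  n_1 = (+0.7442, -0.6680)
edge 2: e_2 = (-0.21, +1.60);  n_2 = (+0.9915, +0.1301)
∠(n_1, n_2) = 49.39°
δ = |180° − 49.39°| = 130.61°
130.61° > 2α = 57.62°  →  invalid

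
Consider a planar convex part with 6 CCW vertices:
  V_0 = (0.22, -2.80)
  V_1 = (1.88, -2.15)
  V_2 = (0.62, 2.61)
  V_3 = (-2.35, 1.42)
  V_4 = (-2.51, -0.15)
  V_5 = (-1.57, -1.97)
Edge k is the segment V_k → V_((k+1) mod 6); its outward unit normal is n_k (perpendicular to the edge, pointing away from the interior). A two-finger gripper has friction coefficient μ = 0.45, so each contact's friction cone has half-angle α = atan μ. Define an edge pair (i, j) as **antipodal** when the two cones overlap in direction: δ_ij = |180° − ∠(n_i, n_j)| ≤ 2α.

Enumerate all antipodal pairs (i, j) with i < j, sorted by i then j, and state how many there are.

α = atan 0.45 = 24.23°;  2α = 48.46°
n_0 = (+0.3646, -0.9312)
n_1 = (+0.9667, +0.2559)
n_2 = (-0.3719, +0.9283)
n_3 = (-0.9948, +0.1014)
n_4 = (-0.8885, -0.4589)
n_5 = (-0.4207, -0.9072)
  (0,1): δ = 96.56°  ·
  (0,2): δ = 0.45°  ✓
  (0,3): δ = 62.80°  ·
  (0,4): δ = 95.93°  ·
  (0,5): δ = 133.74°  ·
  (1,2): δ = 82.99°  ·
  (1,3): δ = 20.65°  ✓
  (1,4): δ = 12.49°  ✓
  (1,5): δ = 50.30°  ·
  (2,3): δ = 117.65°  ·
  (2,4): δ = 84.52°  ·
  (2,5): δ = 46.71°  ✓
  (3,4): δ = 146.87°  ·
  (3,5): δ = 109.06°  ·
  (4,5): δ = 142.19°  ·
antipodal pairs: 4

count = 4; pairs: (0,2), (1,3), (1,4), (2,5)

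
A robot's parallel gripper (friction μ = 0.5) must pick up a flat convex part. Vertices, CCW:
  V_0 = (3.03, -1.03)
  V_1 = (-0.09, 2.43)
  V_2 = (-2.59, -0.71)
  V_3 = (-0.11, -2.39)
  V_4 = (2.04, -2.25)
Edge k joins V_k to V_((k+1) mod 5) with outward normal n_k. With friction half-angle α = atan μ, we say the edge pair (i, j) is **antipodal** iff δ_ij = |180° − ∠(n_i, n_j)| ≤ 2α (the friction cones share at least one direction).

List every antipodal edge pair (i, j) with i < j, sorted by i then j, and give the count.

α = atan 0.5 = 26.57°;  2α = 53.13°
n_0 = (+0.7427, +0.6697)
n_1 = (-0.7823, +0.6229)
n_2 = (-0.5608, -0.8279)
n_3 = (+0.0650, -0.9979)
n_4 = (+0.7765, -0.6301)
  (0,1): δ = 80.57°  ·
  (0,2): δ = 13.84°  ✓
  (0,3): δ = 51.68°  ✓
  (0,4): δ = 98.90°  ·
  (1,2): δ = 85.59°  ·
  (1,3): δ = 47.75°  ✓
  (1,4): δ = 0.53°  ✓
  (2,3): δ = 142.16°  ·
  (2,4): δ = 94.94°  ·
  (3,4): δ = 132.78°  ·
antipodal pairs: 4

count = 4; pairs: (0,2), (0,3), (1,3), (1,4)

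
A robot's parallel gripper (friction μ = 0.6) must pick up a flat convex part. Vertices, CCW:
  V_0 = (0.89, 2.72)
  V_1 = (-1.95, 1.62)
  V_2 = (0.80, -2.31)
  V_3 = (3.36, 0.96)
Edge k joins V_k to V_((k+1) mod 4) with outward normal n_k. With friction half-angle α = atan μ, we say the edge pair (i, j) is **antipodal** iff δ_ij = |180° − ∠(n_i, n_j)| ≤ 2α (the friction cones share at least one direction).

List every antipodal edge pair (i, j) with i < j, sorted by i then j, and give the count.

α = atan 0.6 = 30.96°;  2α = 61.93°
n_0 = (-0.3612, +0.9325)
n_1 = (-0.8193, -0.5733)
n_2 = (+0.7874, -0.6164)
n_3 = (+0.5803, +0.8144)
  (0,1): δ = 76.19°  ·
  (0,2): δ = 30.77°  ✓
  (0,3): δ = 123.36°  ·
  (1,2): δ = 73.04°  ·
  (1,3): δ = 19.55°  ✓
  (2,3): δ = 87.42°  ·
antipodal pairs: 2

count = 2; pairs: (0,2), (1,3)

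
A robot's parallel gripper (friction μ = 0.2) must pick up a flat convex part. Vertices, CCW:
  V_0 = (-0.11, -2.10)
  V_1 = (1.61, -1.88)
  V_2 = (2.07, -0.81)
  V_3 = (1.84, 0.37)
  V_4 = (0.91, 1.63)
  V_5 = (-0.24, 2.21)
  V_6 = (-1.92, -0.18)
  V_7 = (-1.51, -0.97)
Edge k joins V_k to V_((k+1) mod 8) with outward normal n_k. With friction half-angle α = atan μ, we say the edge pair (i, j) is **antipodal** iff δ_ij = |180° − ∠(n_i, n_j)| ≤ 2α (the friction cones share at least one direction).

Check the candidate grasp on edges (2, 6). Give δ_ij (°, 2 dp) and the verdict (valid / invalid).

α = atan 0.2 = 11.31°;  2α = 22.62°
edge 2: e_2 = (-0.23, +1.18);  n_2 = (+0.9815, +0.1913)
edge 6: e_6 = (+0.41, -0.79);  n_6 = (-0.8876, -0.4606)
∠(n_2, n_6) = 163.60°
δ = |180° − 163.60°| = 16.40°
16.40° ≤ 2α = 22.62°  →  valid

δ = 16.40°, valid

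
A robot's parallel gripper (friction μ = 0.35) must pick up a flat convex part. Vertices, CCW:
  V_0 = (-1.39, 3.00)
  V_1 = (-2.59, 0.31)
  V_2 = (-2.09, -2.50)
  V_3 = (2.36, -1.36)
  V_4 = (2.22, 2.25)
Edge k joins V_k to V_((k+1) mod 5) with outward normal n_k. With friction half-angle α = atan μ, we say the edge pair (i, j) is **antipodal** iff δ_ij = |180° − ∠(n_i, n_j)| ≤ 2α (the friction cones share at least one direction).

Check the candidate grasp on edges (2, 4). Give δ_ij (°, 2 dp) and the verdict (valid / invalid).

α = atan 0.35 = 19.29°;  2α = 38.58°
edge 2: e_2 = (+4.45, +1.14);  n_2 = (+0.2482, -0.9687)
edge 4: e_4 = (-3.61, +0.75);  n_4 = (+0.2034, +0.9791)
∠(n_2, n_4) = 153.89°
δ = |180° − 153.89°| = 26.11°
26.11° ≤ 2α = 38.58°  →  valid

δ = 26.11°, valid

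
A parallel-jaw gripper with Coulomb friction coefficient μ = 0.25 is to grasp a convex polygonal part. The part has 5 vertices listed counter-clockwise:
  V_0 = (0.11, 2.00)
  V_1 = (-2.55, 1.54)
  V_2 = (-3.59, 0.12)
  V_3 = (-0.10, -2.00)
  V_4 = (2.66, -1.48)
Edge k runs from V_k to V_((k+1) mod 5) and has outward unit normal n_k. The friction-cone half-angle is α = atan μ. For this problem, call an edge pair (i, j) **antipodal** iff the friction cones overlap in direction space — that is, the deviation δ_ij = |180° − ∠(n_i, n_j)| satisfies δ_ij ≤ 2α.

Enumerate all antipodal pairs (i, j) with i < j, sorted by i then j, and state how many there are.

α = atan 0.25 = 14.04°;  2α = 28.07°
n_0 = (-0.1704, +0.9854)
n_1 = (-0.8068, +0.5909)
n_2 = (-0.5192, -0.8547)
n_3 = (+0.1851, -0.9827)
n_4 = (+0.8066, +0.5911)
  (0,1): δ = 136.03°  ·
  (0,2): δ = 41.09°  ·
  (0,3): δ = 0.86°  ✓
  (0,4): δ = 116.42°  ·
  (1,2): δ = 85.06°  ·
  (1,3): δ = 43.11°  ·
  (1,4): δ = 72.45°  ·
  (2,3): δ = 138.05°  ·
  (2,4): δ = 22.49°  ✓
  (3,4): δ = 64.44°  ·
antipodal pairs: 2

count = 2; pairs: (0,3), (2,4)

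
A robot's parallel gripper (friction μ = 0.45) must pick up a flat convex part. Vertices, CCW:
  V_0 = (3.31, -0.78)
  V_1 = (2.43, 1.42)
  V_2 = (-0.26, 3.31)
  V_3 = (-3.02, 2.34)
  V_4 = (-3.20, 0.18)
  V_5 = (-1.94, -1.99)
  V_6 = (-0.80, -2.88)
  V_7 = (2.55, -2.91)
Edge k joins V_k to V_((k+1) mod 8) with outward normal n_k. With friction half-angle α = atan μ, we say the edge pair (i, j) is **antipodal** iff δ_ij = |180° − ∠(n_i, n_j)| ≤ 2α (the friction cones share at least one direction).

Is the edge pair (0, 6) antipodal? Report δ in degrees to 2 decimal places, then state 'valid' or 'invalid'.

α = atan 0.45 = 24.23°;  2α = 48.46°
edge 0: e_0 = (-0.88, +2.20);  n_0 = (+0.9285, +0.3714)
edge 6: e_6 = (+3.35, -0.03);  n_6 = (-0.0090, -1.0000)
∠(n_0, n_6) = 112.31°
δ = |180° − 112.31°| = 67.69°
67.69° > 2α = 48.46°  →  invalid

δ = 67.69°, invalid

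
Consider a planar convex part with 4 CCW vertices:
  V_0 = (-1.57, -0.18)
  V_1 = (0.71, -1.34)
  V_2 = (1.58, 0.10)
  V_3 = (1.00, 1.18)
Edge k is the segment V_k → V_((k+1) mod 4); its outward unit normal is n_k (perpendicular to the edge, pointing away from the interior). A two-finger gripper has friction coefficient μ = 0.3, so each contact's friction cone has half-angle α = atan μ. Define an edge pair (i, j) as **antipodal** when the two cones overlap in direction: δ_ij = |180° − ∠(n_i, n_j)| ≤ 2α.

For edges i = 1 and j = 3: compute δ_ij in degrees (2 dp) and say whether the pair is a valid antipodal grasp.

δ = 30.97°, valid

α = atan 0.3 = 16.70°;  2α = 33.40°
edge 1: e_1 = (+0.87, +1.44);  n_1 = (+0.8559, -0.5171)
edge 3: e_3 = (-2.57, -1.36);  n_3 = (-0.4677, +0.8839)
∠(n_1, n_3) = 149.03°
δ = |180° − 149.03°| = 30.97°
30.97° ≤ 2α = 33.40°  →  valid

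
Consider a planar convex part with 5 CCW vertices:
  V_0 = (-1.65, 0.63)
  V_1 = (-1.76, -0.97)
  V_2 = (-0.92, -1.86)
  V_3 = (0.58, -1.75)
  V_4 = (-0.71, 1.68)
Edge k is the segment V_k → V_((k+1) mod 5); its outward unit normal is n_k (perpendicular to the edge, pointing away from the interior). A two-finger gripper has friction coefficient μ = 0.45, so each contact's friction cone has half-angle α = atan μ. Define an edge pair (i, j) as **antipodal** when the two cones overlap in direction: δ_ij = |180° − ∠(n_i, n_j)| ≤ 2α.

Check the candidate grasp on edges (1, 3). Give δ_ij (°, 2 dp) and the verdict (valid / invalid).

α = atan 0.45 = 24.23°;  2α = 48.46°
edge 1: e_1 = (+0.84, -0.89);  n_1 = (-0.7272, -0.6864)
edge 3: e_3 = (-1.29, +3.43);  n_3 = (+0.9360, +0.3520)
∠(n_1, n_3) = 157.27°
δ = |180° − 157.27°| = 22.73°
22.73° ≤ 2α = 48.46°  →  valid

δ = 22.73°, valid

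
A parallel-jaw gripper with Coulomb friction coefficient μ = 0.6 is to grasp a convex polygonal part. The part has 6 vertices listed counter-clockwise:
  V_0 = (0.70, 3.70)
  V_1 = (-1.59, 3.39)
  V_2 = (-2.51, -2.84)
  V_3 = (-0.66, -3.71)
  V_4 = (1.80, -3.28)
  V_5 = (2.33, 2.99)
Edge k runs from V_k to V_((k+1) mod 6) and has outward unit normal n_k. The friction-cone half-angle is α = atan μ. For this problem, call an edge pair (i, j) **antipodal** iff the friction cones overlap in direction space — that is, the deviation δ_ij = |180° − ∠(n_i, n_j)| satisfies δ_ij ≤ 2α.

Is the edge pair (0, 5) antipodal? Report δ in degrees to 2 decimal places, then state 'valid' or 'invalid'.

α = atan 0.6 = 30.96°;  2α = 61.93°
edge 0: e_0 = (-2.29, -0.31);  n_0 = (-0.1341, +0.9910)
edge 5: e_5 = (-1.63, +0.71);  n_5 = (+0.3993, +0.9168)
∠(n_0, n_5) = 31.25°
δ = |180° − 31.25°| = 148.75°
148.75° > 2α = 61.93°  →  invalid

δ = 148.75°, invalid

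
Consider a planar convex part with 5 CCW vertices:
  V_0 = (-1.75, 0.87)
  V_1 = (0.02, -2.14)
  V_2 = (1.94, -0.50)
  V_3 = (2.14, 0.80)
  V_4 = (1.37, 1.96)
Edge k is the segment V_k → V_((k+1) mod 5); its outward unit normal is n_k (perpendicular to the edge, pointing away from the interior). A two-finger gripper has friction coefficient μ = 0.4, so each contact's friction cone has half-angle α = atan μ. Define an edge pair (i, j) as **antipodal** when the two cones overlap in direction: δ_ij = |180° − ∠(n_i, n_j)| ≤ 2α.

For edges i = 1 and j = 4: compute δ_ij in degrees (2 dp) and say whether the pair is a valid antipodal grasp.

α = atan 0.4 = 21.80°;  2α = 43.60°
edge 1: e_1 = (+1.92, +1.64);  n_1 = (+0.6495, -0.7604)
edge 4: e_4 = (-3.12, -1.09);  n_4 = (-0.3298, +0.9440)
∠(n_1, n_4) = 158.75°
δ = |180° − 158.75°| = 21.25°
21.25° ≤ 2α = 43.60°  →  valid

δ = 21.25°, valid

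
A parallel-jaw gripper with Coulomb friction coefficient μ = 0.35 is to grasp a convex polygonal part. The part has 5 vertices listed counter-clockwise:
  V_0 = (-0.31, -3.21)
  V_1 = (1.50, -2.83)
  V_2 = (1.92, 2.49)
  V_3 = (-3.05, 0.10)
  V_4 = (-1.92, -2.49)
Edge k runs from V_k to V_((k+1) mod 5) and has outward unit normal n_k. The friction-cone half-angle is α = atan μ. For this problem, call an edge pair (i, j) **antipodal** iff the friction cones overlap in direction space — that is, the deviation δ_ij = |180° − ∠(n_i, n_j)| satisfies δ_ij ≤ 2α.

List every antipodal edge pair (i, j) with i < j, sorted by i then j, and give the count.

α = atan 0.35 = 19.29°;  2α = 38.58°
n_0 = (+0.2055, -0.9787)
n_1 = (+0.9969, -0.0787)
n_2 = (-0.4334, +0.9012)
n_3 = (-0.9166, -0.3999)
n_4 = (-0.4082, -0.9129)
  (0,1): δ = 106.37°  ·
  (0,2): δ = 13.83°  ✓
  (0,3): δ = 101.71°  ·
  (0,4): δ = 144.05°  ·
  (1,2): δ = 59.80°  ·
  (1,3): δ = 28.09°  ✓
  (1,4): δ = 70.42°  ·
  (2,3): δ = 92.11°  ·
  (2,4): δ = 49.78°  ·
  (3,4): δ = 137.67°  ·
antipodal pairs: 2

count = 2; pairs: (0,2), (1,3)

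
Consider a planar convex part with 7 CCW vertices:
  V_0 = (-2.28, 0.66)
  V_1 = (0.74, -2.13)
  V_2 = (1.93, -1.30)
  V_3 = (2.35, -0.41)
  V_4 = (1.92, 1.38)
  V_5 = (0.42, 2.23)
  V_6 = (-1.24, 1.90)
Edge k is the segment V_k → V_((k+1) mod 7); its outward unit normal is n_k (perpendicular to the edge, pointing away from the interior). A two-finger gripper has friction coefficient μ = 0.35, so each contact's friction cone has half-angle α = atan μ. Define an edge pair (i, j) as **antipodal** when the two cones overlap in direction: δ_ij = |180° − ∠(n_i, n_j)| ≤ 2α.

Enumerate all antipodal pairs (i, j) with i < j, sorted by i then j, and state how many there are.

count = 5; pairs: (0,3), (0,4), (1,5), (1,6), (2,6)

α = atan 0.35 = 19.29°;  2α = 38.58°
n_0 = (-0.6786, -0.7345)
n_1 = (+0.5721, -0.8202)
n_2 = (+0.9044, -0.4268)
n_3 = (+0.9723, +0.2336)
n_4 = (+0.4930, +0.8700)
n_5 = (-0.1950, +0.9808)
n_6 = (-0.7662, +0.6426)
  (0,1): δ = 102.37°  ·
  (0,2): δ = 72.53°  ·
  (0,3): δ = 33.76°  ✓
  (0,4): δ = 13.19°  ✓
  (0,5): δ = 53.98°  ·
  (0,6): δ = 92.75°  ·
  (1,2): δ = 150.16°  ·
  (1,3): δ = 111.39°  ·
  (1,4): δ = 64.43°  ·
  (1,5): δ = 23.65°  ✓
  (1,6): δ = 15.12°  ✓
  (2,3): δ = 141.23°  ·
  (2,4): δ = 94.28°  ·
  (2,5): δ = 53.49°  ·
  (2,6): δ = 14.72°  ✓
  (3,4): δ = 133.05°  ·
  (3,5): δ = 92.26°  ·
  (3,6): δ = 53.49°  ·
  (4,5): δ = 139.22°  ·
  (4,6): δ = 100.45°  ·
  (5,6): δ = 141.23°  ·
antipodal pairs: 5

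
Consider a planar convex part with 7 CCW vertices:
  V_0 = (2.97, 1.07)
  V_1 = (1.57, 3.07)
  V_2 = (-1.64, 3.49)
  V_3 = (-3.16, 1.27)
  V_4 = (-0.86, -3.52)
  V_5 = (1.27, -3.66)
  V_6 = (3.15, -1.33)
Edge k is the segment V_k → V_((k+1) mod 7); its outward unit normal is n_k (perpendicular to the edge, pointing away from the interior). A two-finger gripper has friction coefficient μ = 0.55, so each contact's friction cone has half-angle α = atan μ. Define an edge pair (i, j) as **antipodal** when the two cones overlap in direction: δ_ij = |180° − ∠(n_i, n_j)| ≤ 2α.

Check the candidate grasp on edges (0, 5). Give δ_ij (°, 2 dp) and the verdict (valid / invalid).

δ = 106.11°, invalid

α = atan 0.55 = 28.81°;  2α = 57.62°
edge 0: e_0 = (-1.40, +2.00);  n_0 = (+0.8192, +0.5735)
edge 5: e_5 = (+1.88, +2.33);  n_5 = (+0.7783, -0.6279)
∠(n_0, n_5) = 73.89°
δ = |180° − 73.89°| = 106.11°
106.11° > 2α = 57.62°  →  invalid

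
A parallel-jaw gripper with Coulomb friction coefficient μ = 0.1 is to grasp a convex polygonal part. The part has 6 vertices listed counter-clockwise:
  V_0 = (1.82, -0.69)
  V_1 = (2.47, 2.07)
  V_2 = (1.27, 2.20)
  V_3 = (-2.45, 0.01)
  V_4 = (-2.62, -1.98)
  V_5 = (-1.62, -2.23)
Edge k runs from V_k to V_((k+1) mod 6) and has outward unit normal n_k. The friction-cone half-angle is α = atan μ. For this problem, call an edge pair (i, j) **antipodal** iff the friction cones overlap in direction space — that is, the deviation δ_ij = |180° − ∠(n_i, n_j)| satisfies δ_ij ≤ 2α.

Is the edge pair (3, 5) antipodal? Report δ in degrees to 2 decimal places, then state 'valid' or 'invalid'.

α = atan 0.1 = 5.71°;  2α = 11.42°
edge 3: e_3 = (-0.17, -1.99);  n_3 = (-0.9964, +0.0851)
edge 5: e_5 = (+3.44, +1.54);  n_5 = (+0.4086, -0.9127)
∠(n_3, n_5) = 119.00°
δ = |180° − 119.00°| = 61.00°
61.00° > 2α = 11.42°  →  invalid

δ = 61.00°, invalid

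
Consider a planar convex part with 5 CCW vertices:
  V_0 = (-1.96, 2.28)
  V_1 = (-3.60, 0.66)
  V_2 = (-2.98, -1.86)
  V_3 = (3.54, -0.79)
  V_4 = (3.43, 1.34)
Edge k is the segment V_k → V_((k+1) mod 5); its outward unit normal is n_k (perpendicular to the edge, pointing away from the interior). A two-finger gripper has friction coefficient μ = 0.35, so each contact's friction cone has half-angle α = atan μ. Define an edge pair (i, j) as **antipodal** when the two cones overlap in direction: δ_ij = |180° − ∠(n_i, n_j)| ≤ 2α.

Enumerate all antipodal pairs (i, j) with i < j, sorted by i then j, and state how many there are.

count = 3; pairs: (0,2), (1,3), (2,4)

α = atan 0.35 = 19.29°;  2α = 38.58°
n_0 = (-0.7028, +0.7114)
n_1 = (-0.9710, -0.2389)
n_2 = (+0.1619, -0.9868)
n_3 = (+0.9987, +0.0516)
n_4 = (+0.1718, +0.9851)
  (0,1): δ = 120.83°  ·
  (0,2): δ = 35.33°  ✓
  (0,3): δ = 48.31°  ·
  (0,4): δ = 125.46°  ·
  (1,2): δ = 94.50°  ·
  (1,3): δ = 10.87°  ✓
  (1,4): δ = 66.29°  ·
  (2,3): δ = 96.36°  ·
  (2,4): δ = 19.21°  ✓
  (3,4): δ = 102.85°  ·
antipodal pairs: 3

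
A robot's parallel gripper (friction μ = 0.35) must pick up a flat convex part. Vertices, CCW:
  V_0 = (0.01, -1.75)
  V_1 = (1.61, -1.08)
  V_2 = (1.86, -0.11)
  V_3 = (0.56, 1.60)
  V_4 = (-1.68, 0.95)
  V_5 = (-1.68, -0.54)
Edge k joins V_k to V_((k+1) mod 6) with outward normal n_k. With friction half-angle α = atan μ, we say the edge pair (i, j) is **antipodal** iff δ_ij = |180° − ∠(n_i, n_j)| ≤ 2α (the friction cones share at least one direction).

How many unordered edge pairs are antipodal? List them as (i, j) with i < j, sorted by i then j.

count = 4; pairs: (0,3), (1,4), (2,4), (2,5)

α = atan 0.35 = 19.29°;  2α = 38.58°
n_0 = (+0.3863, -0.9224)
n_1 = (+0.9684, -0.2496)
n_2 = (+0.7961, +0.6052)
n_3 = (-0.2787, +0.9604)
n_4 = (-1.0000, -0.0000)
n_5 = (-0.5821, -0.8131)
  (0,1): δ = 127.17°  ·
  (0,2): δ = 75.48°  ·
  (0,3): δ = 6.54°  ✓
  (0,4): δ = 67.28°  ·
  (0,5): δ = 121.68°  ·
  (1,2): δ = 128.30°  ·
  (1,3): δ = 59.37°  ·
  (1,4): δ = 14.45°  ✓
  (1,5): δ = 68.85°  ·
  (2,3): δ = 111.06°  ·
  (2,4): δ = 37.24°  ✓
  (2,5): δ = 17.15°  ✓
  (3,4): δ = 106.18°  ·
  (3,5): δ = 51.78°  ·
  (4,5): δ = 125.60°  ·
antipodal pairs: 4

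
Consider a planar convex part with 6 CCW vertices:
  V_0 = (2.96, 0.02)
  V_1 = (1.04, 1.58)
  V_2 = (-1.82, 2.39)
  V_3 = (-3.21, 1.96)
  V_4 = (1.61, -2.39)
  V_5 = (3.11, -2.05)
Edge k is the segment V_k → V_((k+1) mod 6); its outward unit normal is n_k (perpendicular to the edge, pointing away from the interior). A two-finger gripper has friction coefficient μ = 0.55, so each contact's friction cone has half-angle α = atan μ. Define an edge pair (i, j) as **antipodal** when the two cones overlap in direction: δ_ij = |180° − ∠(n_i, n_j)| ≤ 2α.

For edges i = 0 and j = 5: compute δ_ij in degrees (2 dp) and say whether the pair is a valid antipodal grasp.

α = atan 0.55 = 28.81°;  2α = 57.62°
edge 0: e_0 = (-1.92, +1.56);  n_0 = (+0.6306, +0.7761)
edge 5: e_5 = (-0.15, +2.07);  n_5 = (+0.9974, +0.0723)
∠(n_0, n_5) = 46.76°
δ = |180° − 46.76°| = 133.24°
133.24° > 2α = 57.62°  →  invalid

δ = 133.24°, invalid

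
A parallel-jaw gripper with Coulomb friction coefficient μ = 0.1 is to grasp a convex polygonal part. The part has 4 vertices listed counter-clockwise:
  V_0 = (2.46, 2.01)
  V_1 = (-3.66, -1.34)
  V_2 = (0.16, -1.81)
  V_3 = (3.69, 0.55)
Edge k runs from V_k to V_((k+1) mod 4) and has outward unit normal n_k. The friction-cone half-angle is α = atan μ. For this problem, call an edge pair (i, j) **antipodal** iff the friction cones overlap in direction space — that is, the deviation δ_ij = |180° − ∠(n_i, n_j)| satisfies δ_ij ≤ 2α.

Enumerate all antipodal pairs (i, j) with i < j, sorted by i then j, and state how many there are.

count = 1; pairs: (0,2)

α = atan 0.1 = 5.71°;  2α = 11.42°
n_0 = (-0.4802, +0.8772)
n_1 = (-0.1221, -0.9925)
n_2 = (+0.5558, -0.8313)
n_3 = (+0.7648, +0.6443)
  (0,1): δ = 35.71°  ·
  (0,2): δ = 5.07°  ✓
  (0,3): δ = 101.42°  ·
  (1,2): δ = 139.22°  ·
  (1,3): δ = 42.87°  ·
  (2,3): δ = 83.65°  ·
antipodal pairs: 1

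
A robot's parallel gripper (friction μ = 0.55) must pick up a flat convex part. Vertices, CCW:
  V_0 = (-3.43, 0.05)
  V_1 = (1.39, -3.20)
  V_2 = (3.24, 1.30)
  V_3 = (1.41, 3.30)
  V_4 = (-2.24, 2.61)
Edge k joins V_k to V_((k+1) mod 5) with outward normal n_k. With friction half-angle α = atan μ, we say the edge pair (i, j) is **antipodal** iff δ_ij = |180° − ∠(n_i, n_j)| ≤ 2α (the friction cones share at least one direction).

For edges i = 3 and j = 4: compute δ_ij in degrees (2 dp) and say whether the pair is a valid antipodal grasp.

δ = 125.64°, invalid

α = atan 0.55 = 28.81°;  2α = 57.62°
edge 3: e_3 = (-3.65, -0.69);  n_3 = (-0.1858, +0.9826)
edge 4: e_4 = (-1.19, -2.56);  n_4 = (-0.9068, +0.4215)
∠(n_3, n_4) = 54.36°
δ = |180° − 54.36°| = 125.64°
125.64° > 2α = 57.62°  →  invalid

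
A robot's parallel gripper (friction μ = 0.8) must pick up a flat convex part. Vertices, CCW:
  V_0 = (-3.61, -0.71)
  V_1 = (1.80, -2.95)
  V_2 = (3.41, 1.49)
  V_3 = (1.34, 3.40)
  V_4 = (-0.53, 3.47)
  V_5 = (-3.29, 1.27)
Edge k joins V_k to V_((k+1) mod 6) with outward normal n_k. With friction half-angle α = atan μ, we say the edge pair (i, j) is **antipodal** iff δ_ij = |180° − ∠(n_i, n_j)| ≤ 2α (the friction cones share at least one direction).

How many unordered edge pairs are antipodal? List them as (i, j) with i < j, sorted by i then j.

α = atan 0.8 = 38.66°;  2α = 77.32°
n_0 = (-0.3826, -0.9239)
n_1 = (+0.9401, -0.3409)
n_2 = (+0.6781, +0.7349)
n_3 = (+0.0374, +0.9993)
n_4 = (-0.6233, +0.7820)
n_5 = (-0.9872, +0.1595)
  (0,1): δ = 87.44°  ·
  (0,2): δ = 20.21°  ✓
  (0,3): δ = 20.35°  ✓
  (0,4): δ = 61.05°  ✓
  (0,5): δ = 103.31°  ·
  (1,2): δ = 112.77°  ·
  (1,3): δ = 72.21°  ✓
  (1,4): δ = 31.51°  ✓
  (1,5): δ = 10.75°  ✓
  (2,3): δ = 139.45°  ·
  (2,4): δ = 98.74°  ·
  (2,5): δ = 56.48°  ✓
  (3,4): δ = 139.30°  ·
  (3,5): δ = 97.04°  ·
  (4,5): δ = 137.74°  ·
antipodal pairs: 7

count = 7; pairs: (0,2), (0,3), (0,4), (1,3), (1,4), (1,5), (2,5)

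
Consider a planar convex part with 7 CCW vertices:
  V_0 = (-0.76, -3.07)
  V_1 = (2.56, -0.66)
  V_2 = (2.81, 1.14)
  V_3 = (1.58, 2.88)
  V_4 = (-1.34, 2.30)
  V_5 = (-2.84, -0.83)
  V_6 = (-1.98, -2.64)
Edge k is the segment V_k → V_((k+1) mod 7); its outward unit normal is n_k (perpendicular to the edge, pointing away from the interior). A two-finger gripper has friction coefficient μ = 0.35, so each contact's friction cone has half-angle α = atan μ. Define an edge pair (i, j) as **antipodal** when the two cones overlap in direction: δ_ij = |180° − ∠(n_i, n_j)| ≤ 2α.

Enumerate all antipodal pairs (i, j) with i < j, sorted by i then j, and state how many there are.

α = atan 0.35 = 19.29°;  2α = 38.58°
n_0 = (+0.5874, -0.8093)
n_1 = (+0.9905, -0.1376)
n_2 = (+0.8166, +0.5772)
n_3 = (-0.1948, +0.9808)
n_4 = (-0.9018, +0.4322)
n_5 = (-0.9032, -0.4292)
n_6 = (-0.3324, -0.9431)
  (0,1): δ = 133.88°  ·
  (0,2): δ = 90.72°  ·
  (0,3): δ = 24.74°  ✓
  (0,4): δ = 28.42°  ✓
  (0,5): δ = 79.44°  ·
  (0,6): δ = 124.61°  ·
  (1,2): δ = 136.84°  ·
  (1,3): δ = 70.86°  ·
  (1,4): δ = 17.70°  ✓
  (1,5): δ = 33.32°  ✓
  (1,6): δ = 78.49°  ·
  (2,3): δ = 114.02°  ·
  (2,4): δ = 60.86°  ·
  (2,5): δ = 9.84°  ✓
  (2,6): δ = 35.33°  ✓
  (3,4): δ = 126.84°  ·
  (3,5): δ = 75.82°  ·
  (3,6): δ = 30.65°  ✓
  (4,5): δ = 128.98°  ·
  (4,6): δ = 83.81°  ·
  (5,6): δ = 134.83°  ·
antipodal pairs: 7

count = 7; pairs: (0,3), (0,4), (1,4), (1,5), (2,5), (2,6), (3,6)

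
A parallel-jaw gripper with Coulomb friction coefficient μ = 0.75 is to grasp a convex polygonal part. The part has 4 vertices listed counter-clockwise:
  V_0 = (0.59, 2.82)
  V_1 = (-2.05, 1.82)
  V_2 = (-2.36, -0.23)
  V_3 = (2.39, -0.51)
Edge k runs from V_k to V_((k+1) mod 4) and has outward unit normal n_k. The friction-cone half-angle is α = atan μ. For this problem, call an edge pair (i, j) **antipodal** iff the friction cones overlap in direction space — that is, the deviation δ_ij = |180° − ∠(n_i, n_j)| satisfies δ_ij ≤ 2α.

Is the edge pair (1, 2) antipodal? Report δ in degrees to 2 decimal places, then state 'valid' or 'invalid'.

δ = 84.77°, invalid

α = atan 0.75 = 36.87°;  2α = 73.74°
edge 1: e_1 = (-0.31, -2.05);  n_1 = (-0.9888, +0.1495)
edge 2: e_2 = (+4.75, -0.28);  n_2 = (-0.0588, -0.9983)
∠(n_1, n_2) = 95.23°
δ = |180° − 95.23°| = 84.77°
84.77° > 2α = 73.74°  →  invalid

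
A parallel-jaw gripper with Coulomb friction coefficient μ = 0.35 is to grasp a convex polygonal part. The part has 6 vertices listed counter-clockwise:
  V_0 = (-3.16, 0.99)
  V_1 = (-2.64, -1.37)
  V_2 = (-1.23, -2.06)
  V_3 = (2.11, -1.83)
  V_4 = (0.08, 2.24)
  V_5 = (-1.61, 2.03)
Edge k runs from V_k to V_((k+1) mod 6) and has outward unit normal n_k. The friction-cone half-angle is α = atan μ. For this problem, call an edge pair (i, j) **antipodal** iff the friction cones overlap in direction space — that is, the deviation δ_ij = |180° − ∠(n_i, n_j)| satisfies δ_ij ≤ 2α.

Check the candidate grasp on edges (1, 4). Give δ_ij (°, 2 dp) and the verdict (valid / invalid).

α = atan 0.35 = 19.29°;  2α = 38.58°
edge 1: e_1 = (+1.41, -0.69);  n_1 = (-0.4396, -0.8982)
edge 4: e_4 = (-1.69, -0.21);  n_4 = (-0.1233, +0.9924)
∠(n_1, n_4) = 146.84°
δ = |180° − 146.84°| = 33.16°
33.16° ≤ 2α = 38.58°  →  valid

δ = 33.16°, valid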